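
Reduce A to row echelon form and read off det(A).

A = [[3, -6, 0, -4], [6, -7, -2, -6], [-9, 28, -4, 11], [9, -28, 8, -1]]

det(A) = 300

Forward elimination:
R2 <- R2 - (2)*R1:  [  0   5  -2   2 ]
R3 <- R3 - (-3)*R1:  [  0  10  -4  -1 ]
R4 <- R4 - (3)*R1:  [   0  -10    8   11 ]
R3 <- R3 - (2)*R2:  [  0   0   0  -5 ]
R4 <- R4 - (-2)*R2:  [  0   0   4  15 ]
R3 <-> R4   (pivot in column 3 was zero)
[ 3  -6   0  -4 ]
[ 0   5  -2   2 ]
[ 0   0   4  15 ]
[ 0   0   0  -5 ]
Upper-triangular form:
[ 3  -6   0  -4 ]
[ 0   5  -2   2 ]
[ 0   0   4  15 ]
[ 0   0   0  -5 ]
det(A) = (-1)^1 * (3) * (5) * (4) * (-5) = 300  (1 row swap -> sign -1)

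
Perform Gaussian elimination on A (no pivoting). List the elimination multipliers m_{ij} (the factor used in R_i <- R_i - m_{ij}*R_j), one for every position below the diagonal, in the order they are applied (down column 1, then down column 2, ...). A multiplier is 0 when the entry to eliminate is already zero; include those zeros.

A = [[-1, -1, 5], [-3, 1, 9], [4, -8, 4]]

Forward elimination:
R2 <- R2 - (3)*R1:  [  0   4  -6 ]
R3 <- R3 - (-4)*R1:  [   0  -12   24 ]
R3 <- R3 - (-3)*R2:  [ 0  0  6 ]
Multipliers (in order of application): m_{21} = 3, m_{31} = -4, m_{32} = -3

multipliers: 3, -4, -3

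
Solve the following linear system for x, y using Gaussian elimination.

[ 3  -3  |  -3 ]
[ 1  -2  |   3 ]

(-5, -4)

Forward elimination on [A|b]:
R2 <- R2 - (1/3)*R1:  [  0  -1   4 ]
Row echelon form:
[ 3  -3  |  -3 ]
[ 0  -1  |   4 ]
Back-substitution:
y = (4) / -1 = -4
x = (-3 - (-3)*(-4)) / 3 = -5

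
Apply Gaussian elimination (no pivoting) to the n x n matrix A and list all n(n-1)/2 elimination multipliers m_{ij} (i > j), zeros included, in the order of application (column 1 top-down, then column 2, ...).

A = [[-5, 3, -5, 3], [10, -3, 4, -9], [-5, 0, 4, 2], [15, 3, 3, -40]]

multipliers: -2, 1, -3, -1, 4, 4

Forward elimination:
R2 <- R2 - (-2)*R1:  [  0   3  -6  -3 ]
R3 <- R3 - (1)*R1:  [  0  -3   9  -1 ]
R4 <- R4 - (-3)*R1:  [   0   12  -12  -31 ]
R3 <- R3 - (-1)*R2:  [  0   0   3  -4 ]
R4 <- R4 - (4)*R2:  [   0    0   12  -19 ]
R4 <- R4 - (4)*R3:  [  0   0   0  -3 ]
Multipliers (in order of application): m_{21} = -2, m_{31} = 1, m_{41} = -3, m_{32} = -1, m_{42} = 4, m_{43} = 4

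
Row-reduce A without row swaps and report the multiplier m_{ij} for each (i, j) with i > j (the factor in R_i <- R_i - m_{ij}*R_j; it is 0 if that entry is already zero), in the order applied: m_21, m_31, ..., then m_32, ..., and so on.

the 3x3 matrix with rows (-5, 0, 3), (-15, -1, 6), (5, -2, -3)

multipliers: 3, -1, 2

Forward elimination:
R2 <- R2 - (3)*R1:  [  0  -1  -3 ]
R3 <- R3 - (-1)*R1:  [  0  -2   0 ]
R3 <- R3 - (2)*R2:  [ 0  0  6 ]
Multipliers (in order of application): m_{21} = 3, m_{31} = -1, m_{32} = 2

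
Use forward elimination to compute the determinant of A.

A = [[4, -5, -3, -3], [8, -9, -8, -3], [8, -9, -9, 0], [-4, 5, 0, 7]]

Forward elimination:
R2 <- R2 - (2)*R1:  [  0   1  -2   3 ]
R3 <- R3 - (2)*R1:  [  0   1  -3   6 ]
R4 <- R4 - (-1)*R1:  [  0   0  -3   4 ]
R3 <- R3 - (1)*R2:  [  0   0  -1   3 ]
R4 <- R4 - (3)*R3:  [  0   0   0  -5 ]
Upper-triangular form:
[ 4  -5  -3  -3 ]
[ 0   1  -2   3 ]
[ 0   0  -1   3 ]
[ 0   0   0  -5 ]
det(A) = (-1)^0 * (4) * (1) * (-1) * (-5) = 20  (0 row swaps -> sign +1)

det(A) = 20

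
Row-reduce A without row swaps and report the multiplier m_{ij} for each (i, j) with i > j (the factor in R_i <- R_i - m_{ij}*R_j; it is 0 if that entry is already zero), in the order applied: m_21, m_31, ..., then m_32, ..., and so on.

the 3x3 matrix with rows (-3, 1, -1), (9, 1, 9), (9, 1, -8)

Forward elimination:
R2 <- R2 - (-3)*R1:  [ 0  4  6 ]
R3 <- R3 - (-3)*R1:  [   0    4  -11 ]
R3 <- R3 - (1)*R2:  [   0    0  -17 ]
Multipliers (in order of application): m_{21} = -3, m_{31} = -3, m_{32} = 1

multipliers: -3, -3, 1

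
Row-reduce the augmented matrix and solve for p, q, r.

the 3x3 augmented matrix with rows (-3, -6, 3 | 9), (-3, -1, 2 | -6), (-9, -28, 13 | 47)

Forward elimination on [A|b]:
R2 <- R2 - (1)*R1:  [   0    5   -1  -15 ]
R3 <- R3 - (3)*R1:  [   0  -10    4   20 ]
R3 <- R3 - (-2)*R2:  [   0    0    2  -10 ]
Row echelon form:
[ -3  -6   3  |    9 ]
[  0   5  -1  |  -15 ]
[  0   0   2  |  -10 ]
Back-substitution:
r = (-10) / 2 = -5
q = (-15 - (-1)*(-5)) / 5 = -4
p = (9 - (-6)*(-4) - (3)*(-5)) / -3 = 0

(0, -4, -5)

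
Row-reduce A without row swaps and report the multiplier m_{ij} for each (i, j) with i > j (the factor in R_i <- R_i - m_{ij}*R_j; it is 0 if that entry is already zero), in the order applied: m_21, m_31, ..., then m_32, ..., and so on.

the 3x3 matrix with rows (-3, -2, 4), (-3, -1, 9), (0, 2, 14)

multipliers: 1, 0, 2

Forward elimination:
R2 <- R2 - (1)*R1:  [ 0  1  5 ]
R3: entry in column 1 is already 0 -> m_{31} = 0 (no row operation needed)
R3 <- R3 - (2)*R2:  [ 0  0  4 ]
Multipliers (in order of application): m_{21} = 1, m_{31} = 0, m_{32} = 2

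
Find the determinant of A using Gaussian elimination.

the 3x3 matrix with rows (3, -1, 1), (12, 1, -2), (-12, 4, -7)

det(A) = -45

Forward elimination:
R2 <- R2 - (4)*R1:  [  0   5  -6 ]
R3 <- R3 - (-4)*R1:  [  0   0  -3 ]
Upper-triangular form:
[ 3  -1   1 ]
[ 0   5  -6 ]
[ 0   0  -3 ]
det(A) = (-1)^0 * (3) * (5) * (-3) = -45  (0 row swaps -> sign +1)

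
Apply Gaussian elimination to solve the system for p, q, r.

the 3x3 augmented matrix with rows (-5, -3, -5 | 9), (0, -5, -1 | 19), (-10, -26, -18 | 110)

(4, -3, -4)

Forward elimination on [A|b]:
R3 <- R3 - (2)*R1:  [   0  -20   -8   92 ]
R3 <- R3 - (4)*R2:  [  0   0  -4  16 ]
Row echelon form:
[ -5  -3  -5  |   9 ]
[  0  -5  -1  |  19 ]
[  0   0  -4  |  16 ]
Back-substitution:
r = (16) / -4 = -4
q = (19 - (-1)*(-4)) / -5 = -3
p = (9 - (-3)*(-3) - (-5)*(-4)) / -5 = 4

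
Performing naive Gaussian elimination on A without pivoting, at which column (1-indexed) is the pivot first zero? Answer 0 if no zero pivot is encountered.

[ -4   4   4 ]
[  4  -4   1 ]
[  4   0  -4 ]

first zero-pivot column = 2

Naive forward elimination:
R2 <- R2 - (-1)*R1:  [ 0  0  5 ]
R3 <- R3 - (-1)*R1:  [ 0  4  0 ]
Matrix at this point:
[ -4  4  4 ]
[  0  0  5 ]
[  0  4  0 ]
Pivot entry (2,2) is zero but row 3 has 4 in column 2 -> naive elimination stops; a row interchange (e.g. R2 <-> R3) would be required here.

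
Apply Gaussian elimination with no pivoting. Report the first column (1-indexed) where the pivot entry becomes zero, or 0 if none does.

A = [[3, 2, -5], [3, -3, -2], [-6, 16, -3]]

first zero-pivot column = 0

Naive forward elimination:
R2 <- R2 - (1)*R1:  [  0  -5   3 ]
R3 <- R3 - (-2)*R1:  [   0   20  -13 ]
R3 <- R3 - (-4)*R2:  [  0   0  -1 ]
All pivots nonzero; naive elimination completes without hitting a zero pivot.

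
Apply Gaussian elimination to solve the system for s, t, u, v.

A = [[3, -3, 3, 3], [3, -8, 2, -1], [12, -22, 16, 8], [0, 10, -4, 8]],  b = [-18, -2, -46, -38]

Forward elimination on [A|b]:
R2 <- R2 - (1)*R1:  [  0  -5  -1  -4  16 ]
R3 <- R3 - (4)*R1:  [   0  -10    4   -4   26 ]
R3 <- R3 - (2)*R2:  [  0   0   6   4  -6 ]
R4 <- R4 - (-2)*R2:  [  0   0  -6   0  -6 ]
R4 <- R4 - (-1)*R3:  [   0    0    0    4  -12 ]
Row echelon form:
[ 3  -3   3   3  |  -18 ]
[ 0  -5  -1  -4  |   16 ]
[ 0   0   6   4  |   -6 ]
[ 0   0   0   4  |  -12 ]
Back-substitution:
v = (-12) / 4 = -3
u = (-6 - (4)*(-3)) / 6 = 1
t = (16 - (-1)*(1) - (-4)*(-3)) / -5 = -1
s = (-18 - (-3)*(-1) - (3)*(1) - (3)*(-3)) / 3 = -5

(-5, -1, 1, -3)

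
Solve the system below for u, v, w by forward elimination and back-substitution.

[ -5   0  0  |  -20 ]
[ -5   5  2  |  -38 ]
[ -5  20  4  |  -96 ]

Forward elimination on [A|b]:
R2 <- R2 - (1)*R1:  [   0    5    2  -18 ]
R3 <- R3 - (1)*R1:  [   0   20    4  -76 ]
R3 <- R3 - (4)*R2:  [  0   0  -4  -4 ]
Row echelon form:
[ -5  0   0  |  -20 ]
[  0  5   2  |  -18 ]
[  0  0  -4  |   -4 ]
Back-substitution:
w = (-4) / -4 = 1
v = (-18 - (2)*(1)) / 5 = -4
u = (-20) / -5 = 4

(4, -4, 1)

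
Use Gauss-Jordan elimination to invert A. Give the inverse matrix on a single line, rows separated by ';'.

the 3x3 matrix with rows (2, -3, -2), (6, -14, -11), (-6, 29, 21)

Gauss-Jordan on [A | I]:
R1 <- (1/2)*R1:  [    1  -3/2    -1  |   1/2     0     0 ]
R2 <- R2 - (6)*R1:  [  0  -5  -5  |  -3   1   0 ]
R3 <- R3 - (-6)*R1:  [  0  20  15  |   3   0   1 ]
R2 <- (1/-5)*R2:  [    0     1     1  |   3/5  -1/5     0 ]
R1 <- R1 - (-3/2)*R2:  [     1      0    1/2  |    7/5  -3/10      0 ]
R3 <- R3 - (20)*R2:  [  0   0  -5  |  -9   4   1 ]
R3 <- (1/-5)*R3:  [    0     0     1  |   9/5  -4/5  -1/5 ]
R1 <- R1 - (1/2)*R3:  [    1     0     0  |   1/2  1/10  1/10 ]
R2 <- R2 - (1)*R3:  [    0     1     0  |  -6/5   3/5   1/5 ]
Right block of [I | A^{-1}] is the inverse:
[  1/2  1/10  1/10 ]
[ -6/5   3/5   1/5 ]
[  9/5  -4/5  -1/5 ]

inverse = [1/2 1/10 1/10; -6/5 3/5 1/5; 9/5 -4/5 -1/5]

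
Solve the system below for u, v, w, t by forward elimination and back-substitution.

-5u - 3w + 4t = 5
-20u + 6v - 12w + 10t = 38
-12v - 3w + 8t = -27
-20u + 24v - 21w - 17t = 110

(-4, 0, 1, -3)

Forward elimination on [A|b]:
R2 <- R2 - (4)*R1:  [  0   6   0  -6  18 ]
R4 <- R4 - (4)*R1:  [   0   24   -9  -33   90 ]
R3 <- R3 - (-2)*R2:  [  0   0  -3  -4   9 ]
R4 <- R4 - (4)*R2:  [  0   0  -9  -9  18 ]
R4 <- R4 - (3)*R3:  [  0   0   0   3  -9 ]
Row echelon form:
[ -5  0  -3   4  |   5 ]
[  0  6   0  -6  |  18 ]
[  0  0  -3  -4  |   9 ]
[  0  0   0   3  |  -9 ]
Back-substitution:
t = (-9) / 3 = -3
w = (9 - (-4)*(-3)) / -3 = 1
v = (18 - (-6)*(-3)) / 6 = 0
u = (5 - (-3)*(1) - (4)*(-3)) / -5 = -4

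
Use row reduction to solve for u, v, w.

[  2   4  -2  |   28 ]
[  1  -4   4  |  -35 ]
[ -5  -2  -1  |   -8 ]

(1, 4, -5)

Forward elimination on [A|b]:
R2 <- R2 - (1/2)*R1:  [   0   -6    5  -49 ]
R3 <- R3 - (-5/2)*R1:  [  0   8  -6  62 ]
R3 <- R3 - (-4/3)*R2:  [     0      0    2/3  -10/3 ]
Row echelon form:
[ 2   4   -2  |     28 ]
[ 0  -6    5  |    -49 ]
[ 0   0  2/3  |  -10/3 ]
Back-substitution:
w = (-10/3) / (2/3) = -5
v = (-49 - (5)*(-5)) / -6 = 4
u = (28 - (4)*(4) - (-2)*(-5)) / 2 = 1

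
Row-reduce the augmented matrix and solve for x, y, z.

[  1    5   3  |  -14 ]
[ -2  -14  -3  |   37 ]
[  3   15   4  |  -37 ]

Forward elimination on [A|b]:
R2 <- R2 - (-2)*R1:  [  0  -4   3   9 ]
R3 <- R3 - (3)*R1:  [  0   0  -5   5 ]
Row echelon form:
[ 1   5   3  |  -14 ]
[ 0  -4   3  |    9 ]
[ 0   0  -5  |    5 ]
Back-substitution:
z = (5) / -5 = -1
y = (9 - (3)*(-1)) / -4 = -3
x = (-14 - (5)*(-3) - (3)*(-1)) / 1 = 4

(4, -3, -1)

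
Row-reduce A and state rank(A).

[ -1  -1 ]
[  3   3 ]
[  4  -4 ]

rank(A) = 2

Row reduction:
R2 <- R2 - (-3)*R1:  [ 0  0 ]
R3 <- R3 - (-4)*R1:  [  0  -8 ]
R2 <-> R3   (pivot in column 2 was zero)
[ -1  -1 ]
[  0  -8 ]
[  0   0 ]
Row echelon form:
[ -1  -1 ]
[  0  -8 ]
[  0   0 ]
Nonzero rows / pivot columns: 2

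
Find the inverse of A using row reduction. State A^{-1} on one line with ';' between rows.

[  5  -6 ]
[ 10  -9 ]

inverse = [-3/5 2/5; -2/3 1/3]

Gauss-Jordan on [A | I]:
R1 <- (1/5)*R1:  [    1  -6/5  |   1/5     0 ]
R2 <- R2 - (10)*R1:  [  0   3  |  -2   1 ]
R2 <- (1/3)*R2:  [    0     1  |  -2/3   1/3 ]
R1 <- R1 - (-6/5)*R2:  [    1     0  |  -3/5   2/5 ]
Right block of [I | A^{-1}] is the inverse:
[ -3/5  2/5 ]
[ -2/3  1/3 ]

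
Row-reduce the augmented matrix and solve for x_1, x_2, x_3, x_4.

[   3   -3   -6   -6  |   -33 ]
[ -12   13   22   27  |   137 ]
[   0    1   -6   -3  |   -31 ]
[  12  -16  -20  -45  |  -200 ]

(2, -1, 3, 4)

Forward elimination on [A|b]:
R2 <- R2 - (-4)*R1:  [  0   1  -2   3   5 ]
R4 <- R4 - (4)*R1:  [   0   -4    4  -21  -68 ]
R3 <- R3 - (1)*R2:  [   0    0   -4   -6  -36 ]
R4 <- R4 - (-4)*R2:  [   0    0   -4   -9  -48 ]
R4 <- R4 - (1)*R3:  [   0    0    0   -3  -12 ]
Row echelon form:
[ 3  -3  -6  -6  |  -33 ]
[ 0   1  -2   3  |    5 ]
[ 0   0  -4  -6  |  -36 ]
[ 0   0   0  -3  |  -12 ]
Back-substitution:
x_4 = (-12) / -3 = 4
x_3 = (-36 - (-6)*(4)) / -4 = 3
x_2 = (5 - (-2)*(3) - (3)*(4)) / 1 = -1
x_1 = (-33 - (-3)*(-1) - (-6)*(3) - (-6)*(4)) / 3 = 2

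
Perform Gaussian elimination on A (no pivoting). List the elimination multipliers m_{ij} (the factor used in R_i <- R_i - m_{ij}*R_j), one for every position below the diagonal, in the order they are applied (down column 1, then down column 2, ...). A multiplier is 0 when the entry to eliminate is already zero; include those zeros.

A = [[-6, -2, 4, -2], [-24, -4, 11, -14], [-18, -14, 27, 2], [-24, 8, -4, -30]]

Forward elimination:
R2 <- R2 - (4)*R1:  [  0   4  -5  -6 ]
R3 <- R3 - (3)*R1:  [  0  -8  15   8 ]
R4 <- R4 - (4)*R1:  [   0   16  -20  -22 ]
R3 <- R3 - (-2)*R2:  [  0   0   5  -4 ]
R4 <- R4 - (4)*R2:  [ 0  0  0  2 ]
R4: entry in column 3 is already 0 -> m_{43} = 0 (no row operation needed)
Multipliers (in order of application): m_{21} = 4, m_{31} = 3, m_{41} = 4, m_{32} = -2, m_{42} = 4, m_{43} = 0

multipliers: 4, 3, 4, -2, 4, 0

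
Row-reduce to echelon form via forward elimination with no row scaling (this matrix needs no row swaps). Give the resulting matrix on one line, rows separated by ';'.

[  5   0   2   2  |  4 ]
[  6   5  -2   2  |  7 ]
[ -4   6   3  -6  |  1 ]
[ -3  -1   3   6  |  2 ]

REF = [5 0 2 2 4; 0 5 -22/5 -2/5 11/5; 0 0 247/25 -98/25 39/25; 0 0 0 2084/247 82/19]

Forward elimination:
R2 <- R2 - (6/5)*R1:  [     0      5  -22/5   -2/5   11/5 ]
R3 <- R3 - (-4/5)*R1:  [     0      6   23/5  -22/5   21/5 ]
R4 <- R4 - (-3/5)*R1:  [    0    -1  21/5  36/5  22/5 ]
R3 <- R3 - (6/5)*R2:  [      0       0  247/25  -98/25   39/25 ]
R4 <- R4 - (-1/5)*R2:  [      0       0   83/25  178/25  121/25 ]
R4 <- R4 - (83/247)*R3:  [        0         0         0  2084/247     82/19 ]
Row echelon form:
[ 5  0       2         2  |      4 ]
[ 0  5   -22/5      -2/5  |   11/5 ]
[ 0  0  247/25    -98/25  |  39/25 ]
[ 0  0       0  2084/247  |  82/19 ]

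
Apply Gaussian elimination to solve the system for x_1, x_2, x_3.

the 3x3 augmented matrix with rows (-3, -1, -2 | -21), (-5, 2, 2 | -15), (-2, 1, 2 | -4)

(5, 4, 1)

Forward elimination on [A|b]:
R2 <- R2 - (5/3)*R1:  [    0  11/3  16/3    20 ]
R3 <- R3 - (2/3)*R1:  [    0   5/3  10/3    10 ]
R3 <- R3 - (5/11)*R2:  [     0      0  10/11  10/11 ]
Row echelon form:
[ -3    -1     -2  |    -21 ]
[  0  11/3   16/3  |     20 ]
[  0     0  10/11  |  10/11 ]
Back-substitution:
x_3 = (10/11) / (10/11) = 1
x_2 = (20 - (16/3)*(1)) / (11/3) = 4
x_1 = (-21 - (-1)*(4) - (-2)*(1)) / -3 = 5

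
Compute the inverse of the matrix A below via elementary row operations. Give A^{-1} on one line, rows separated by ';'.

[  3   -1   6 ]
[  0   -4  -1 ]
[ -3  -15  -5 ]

inverse = [-1/12 19/12 -5/12; -1/20 -1/20 -1/20; 1/5 -4/5 1/5]

Gauss-Jordan on [A | I]:
R1 <- (1/3)*R1:  [    1  -1/3     2  |   1/3     0     0 ]
R3 <- R3 - (-3)*R1:  [   0  -16    1  |    1    0    1 ]
R2 <- (1/-4)*R2:  [    0     1   1/4  |     0  -1/4     0 ]
R1 <- R1 - (-1/3)*R2:  [     1      0  25/12  |    1/3  -1/12      0 ]
R3 <- R3 - (-16)*R2:  [  0   0   5  |   1  -4   1 ]
R3 <- (1/5)*R3:  [    0     0     1  |   1/5  -4/5   1/5 ]
R1 <- R1 - (25/12)*R3:  [     1      0      0  |  -1/12  19/12  -5/12 ]
R2 <- R2 - (1/4)*R3:  [     0      1      0  |  -1/20  -1/20  -1/20 ]
Right block of [I | A^{-1}] is the inverse:
[ -1/12  19/12  -5/12 ]
[ -1/20  -1/20  -1/20 ]
[   1/5   -4/5    1/5 ]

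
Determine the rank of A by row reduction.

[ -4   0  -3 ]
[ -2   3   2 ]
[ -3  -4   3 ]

Row reduction:
R2 <- R2 - (1/2)*R1:  [   0    3  7/2 ]
R3 <- R3 - (3/4)*R1:  [    0    -4  21/4 ]
R3 <- R3 - (-4/3)*R2:  [      0       0  119/12 ]
Row echelon form:
[ -4  0      -3 ]
[  0  3     7/2 ]
[  0  0  119/12 ]
Nonzero rows / pivot columns: 3

rank(A) = 3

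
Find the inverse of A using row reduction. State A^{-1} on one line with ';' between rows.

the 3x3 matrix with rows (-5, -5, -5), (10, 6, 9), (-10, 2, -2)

inverse = [-3/10 -1/5 -3/20; -7/10 -2/5 -1/20; 4/5 3/5 1/5]

Gauss-Jordan on [A | I]:
R1 <- (1/-5)*R1:  [    1     1     1  |  -1/5     0     0 ]
R2 <- R2 - (10)*R1:  [  0  -4  -1  |   2   1   0 ]
R3 <- R3 - (-10)*R1:  [  0  12   8  |  -2   0   1 ]
R2 <- (1/-4)*R2:  [    0     1   1/4  |  -1/2  -1/4     0 ]
R1 <- R1 - (1)*R2:  [    1     0   3/4  |  3/10   1/4     0 ]
R3 <- R3 - (12)*R2:  [ 0  0  5  |  4  3  1 ]
R3 <- (1/5)*R3:  [   0    0    1  |  4/5  3/5  1/5 ]
R1 <- R1 - (3/4)*R3:  [     1      0      0  |  -3/10   -1/5  -3/20 ]
R2 <- R2 - (1/4)*R3:  [     0      1      0  |  -7/10   -2/5  -1/20 ]
Right block of [I | A^{-1}] is the inverse:
[ -3/10  -1/5  -3/20 ]
[ -7/10  -2/5  -1/20 ]
[   4/5   3/5    1/5 ]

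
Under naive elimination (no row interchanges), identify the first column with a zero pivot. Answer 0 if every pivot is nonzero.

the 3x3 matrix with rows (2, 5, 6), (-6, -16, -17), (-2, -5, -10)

Naive forward elimination:
R2 <- R2 - (-3)*R1:  [  0  -1   1 ]
R3 <- R3 - (-1)*R1:  [  0   0  -4 ]
All pivots nonzero; naive elimination completes without hitting a zero pivot.

first zero-pivot column = 0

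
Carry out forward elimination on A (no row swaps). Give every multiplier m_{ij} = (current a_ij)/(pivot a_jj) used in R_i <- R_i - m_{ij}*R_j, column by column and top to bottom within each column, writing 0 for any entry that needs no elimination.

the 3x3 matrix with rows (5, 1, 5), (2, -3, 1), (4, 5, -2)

Forward elimination:
R2 <- R2 - (2/5)*R1:  [     0  -17/5     -1 ]
R3 <- R3 - (4/5)*R1:  [    0  21/5    -6 ]
R3 <- R3 - (-21/17)*R2:  [       0        0  -123/17 ]
Multipliers (in order of application): m_{21} = 2/5, m_{31} = 4/5, m_{32} = -21/17

multipliers: 2/5, 4/5, -21/17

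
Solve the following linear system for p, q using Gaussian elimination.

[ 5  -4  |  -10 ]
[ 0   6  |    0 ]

(-2, 0)

Forward elimination on [A|b]:
Row echelon form:
[ 5  -4  |  -10 ]
[ 0   6  |    0 ]
Back-substitution:
q = (0) / 6 = 0
p = (-10 - (-4)*(0)) / 5 = -2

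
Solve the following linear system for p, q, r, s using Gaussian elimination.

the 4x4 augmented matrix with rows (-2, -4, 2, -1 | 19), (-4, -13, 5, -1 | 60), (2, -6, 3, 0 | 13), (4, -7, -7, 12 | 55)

(-4, -4, -1, 3)

Forward elimination on [A|b]:
R2 <- R2 - (2)*R1:  [  0  -5   1   1  22 ]
R3 <- R3 - (-1)*R1:  [   0  -10    5   -1   32 ]
R4 <- R4 - (-2)*R1:  [   0  -15   -3   10   93 ]
R3 <- R3 - (2)*R2:  [   0    0    3   -3  -12 ]
R4 <- R4 - (3)*R2:  [  0   0  -6   7  27 ]
R4 <- R4 - (-2)*R3:  [ 0  0  0  1  3 ]
Row echelon form:
[ -2  -4  2  -1  |   19 ]
[  0  -5  1   1  |   22 ]
[  0   0  3  -3  |  -12 ]
[  0   0  0   1  |    3 ]
Back-substitution:
s = (3) / 1 = 3
r = (-12 - (-3)*(3)) / 3 = -1
q = (22 - (1)*(-1) - (1)*(3)) / -5 = -4
p = (19 - (-4)*(-4) - (2)*(-1) - (-1)*(3)) / -2 = -4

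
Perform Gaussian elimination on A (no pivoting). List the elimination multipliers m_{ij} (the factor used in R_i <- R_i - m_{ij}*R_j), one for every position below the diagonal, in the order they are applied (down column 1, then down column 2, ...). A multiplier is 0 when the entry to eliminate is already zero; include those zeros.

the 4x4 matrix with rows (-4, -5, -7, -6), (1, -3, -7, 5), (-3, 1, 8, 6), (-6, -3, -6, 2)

Forward elimination:
R2 <- R2 - (-1/4)*R1:  [     0  -17/4  -35/4    7/2 ]
R3 <- R3 - (3/4)*R1:  [    0  19/4  53/4  21/2 ]
R4 <- R4 - (3/2)*R1:  [   0  9/2  9/2   11 ]
R3 <- R3 - (-19/17)*R2:  [      0       0   59/17  245/17 ]
R4 <- R4 - (-18/17)*R2:  [      0       0  -81/17  250/17 ]
R4 <- R4 - (-81/59)*R3:  [       0        0        0  2035/59 ]
Multipliers (in order of application): m_{21} = -1/4, m_{31} = 3/4, m_{41} = 3/2, m_{32} = -19/17, m_{42} = -18/17, m_{43} = -81/59

multipliers: -1/4, 3/4, 3/2, -19/17, -18/17, -81/59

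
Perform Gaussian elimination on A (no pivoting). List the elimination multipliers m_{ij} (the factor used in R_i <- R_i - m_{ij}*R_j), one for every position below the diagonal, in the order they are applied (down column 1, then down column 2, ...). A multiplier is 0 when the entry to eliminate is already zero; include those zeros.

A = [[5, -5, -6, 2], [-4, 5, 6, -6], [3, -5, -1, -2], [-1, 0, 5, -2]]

Forward elimination:
R2 <- R2 - (-4/5)*R1:  [     0      1    6/5  -22/5 ]
R3 <- R3 - (3/5)*R1:  [     0     -2   13/5  -16/5 ]
R4 <- R4 - (-1/5)*R1:  [    0    -1  19/5  -8/5 ]
R3 <- R3 - (-2)*R2:  [   0    0    5  -12 ]
R4 <- R4 - (-1)*R2:  [  0   0   5  -6 ]
R4 <- R4 - (1)*R3:  [ 0  0  0  6 ]
Multipliers (in order of application): m_{21} = -4/5, m_{31} = 3/5, m_{41} = -1/5, m_{32} = -2, m_{42} = -1, m_{43} = 1

multipliers: -4/5, 3/5, -1/5, -2, -1, 1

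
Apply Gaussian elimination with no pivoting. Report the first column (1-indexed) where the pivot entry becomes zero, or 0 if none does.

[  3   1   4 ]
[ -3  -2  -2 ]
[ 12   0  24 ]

Naive forward elimination:
R2 <- R2 - (-1)*R1:  [  0  -1   2 ]
R3 <- R3 - (4)*R1:  [  0  -4   8 ]
R3 <- R3 - (4)*R2:  [ 0  0  0 ]
Matrix at this point:
[ 3   1  4 ]
[ 0  -1  2 ]
[ 0   0  0 ]
Pivot entry (3,3) in the last row is zero and there are no rows below to swap with -> zero pivot in column 3 (A is singular).

first zero-pivot column = 3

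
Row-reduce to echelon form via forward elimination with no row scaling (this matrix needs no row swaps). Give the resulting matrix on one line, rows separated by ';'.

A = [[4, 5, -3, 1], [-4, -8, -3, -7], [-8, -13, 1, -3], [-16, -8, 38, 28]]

Forward elimination:
R2 <- R2 - (-1)*R1:  [  0  -3  -6  -6 ]
R3 <- R3 - (-2)*R1:  [  0  -3  -5  -1 ]
R4 <- R4 - (-4)*R1:  [  0  12  26  32 ]
R3 <- R3 - (1)*R2:  [ 0  0  1  5 ]
R4 <- R4 - (-4)*R2:  [ 0  0  2  8 ]
R4 <- R4 - (2)*R3:  [  0   0   0  -2 ]
Row echelon form:
[ 4   5  -3   1 ]
[ 0  -3  -6  -6 ]
[ 0   0   1   5 ]
[ 0   0   0  -2 ]

REF = [4 5 -3 1; 0 -3 -6 -6; 0 0 1 5; 0 0 0 -2]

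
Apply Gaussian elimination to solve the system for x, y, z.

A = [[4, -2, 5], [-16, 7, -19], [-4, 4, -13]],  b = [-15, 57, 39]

(0, 0, -3)

Forward elimination on [A|b]:
R2 <- R2 - (-4)*R1:  [  0  -1   1  -3 ]
R3 <- R3 - (-1)*R1:  [  0   2  -8  24 ]
R3 <- R3 - (-2)*R2:  [  0   0  -6  18 ]
Row echelon form:
[ 4  -2   5  |  -15 ]
[ 0  -1   1  |   -3 ]
[ 0   0  -6  |   18 ]
Back-substitution:
z = (18) / -6 = -3
y = (-3 - (1)*(-3)) / -1 = 0
x = (-15 - (-2)*(0) - (5)*(-3)) / 4 = 0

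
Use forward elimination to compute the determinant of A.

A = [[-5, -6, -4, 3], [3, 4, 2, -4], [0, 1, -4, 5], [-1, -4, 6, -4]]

det(A) = -36

Forward elimination:
R2 <- R2 - (-3/5)*R1:  [     0    2/5   -2/5  -11/5 ]
R4 <- R4 - (1/5)*R1:  [     0  -14/5   34/5  -23/5 ]
R3 <- R3 - (5/2)*R2:  [    0     0    -3  21/2 ]
R4 <- R4 - (-7)*R2:  [   0    0    4  -20 ]
R4 <- R4 - (-4/3)*R3:  [  0   0   0  -6 ]
Upper-triangular form:
[ -5   -6    -4      3 ]
[  0  2/5  -2/5  -11/5 ]
[  0    0    -3   21/2 ]
[  0    0     0     -6 ]
det(A) = (-1)^0 * (-5) * (2/5) * (-3) * (-6) = -36  (0 row swaps -> sign +1)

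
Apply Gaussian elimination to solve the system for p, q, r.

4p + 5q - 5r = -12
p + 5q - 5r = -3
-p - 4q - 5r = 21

Forward elimination on [A|b]:
R2 <- R2 - (1/4)*R1:  [     0   15/4  -15/4      0 ]
R3 <- R3 - (-1/4)*R1:  [     0  -11/4  -25/4     18 ]
R3 <- R3 - (-11/15)*R2:  [  0   0  -9  18 ]
Row echelon form:
[ 4     5     -5  |  -12 ]
[ 0  15/4  -15/4  |    0 ]
[ 0     0     -9  |   18 ]
Back-substitution:
r = (18) / -9 = -2
q = (0 - (-15/4)*(-2)) / (15/4) = -2
p = (-12 - (5)*(-2) - (-5)*(-2)) / 4 = -3

(-3, -2, -2)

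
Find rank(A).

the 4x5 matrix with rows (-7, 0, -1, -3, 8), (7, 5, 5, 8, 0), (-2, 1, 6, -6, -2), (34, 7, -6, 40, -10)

rank(A) = 3

Row reduction:
R2 <- R2 - (-1)*R1:  [ 0  5  4  5  8 ]
R3 <- R3 - (2/7)*R1:  [     0      1   44/7  -36/7  -30/7 ]
R4 <- R4 - (-34/7)*R1:  [     0      7  -76/7  178/7  202/7 ]
R3 <- R3 - (1/5)*R2:  [       0        0   192/35    -43/7  -206/35 ]
R4 <- R4 - (7/5)*R2:  [       0        0  -576/35    129/7   618/35 ]
R4 <- R4 - (-3)*R3:  [ 0  0  0  0  0 ]
Row echelon form:
[ -7  0      -1     -3        8 ]
[  0  5       4      5        8 ]
[  0  0  192/35  -43/7  -206/35 ]
[  0  0       0      0        0 ]
Nonzero rows / pivot columns: 3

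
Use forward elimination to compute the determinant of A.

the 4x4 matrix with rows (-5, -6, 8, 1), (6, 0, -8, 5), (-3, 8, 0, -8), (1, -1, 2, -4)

Forward elimination:
R2 <- R2 - (-6/5)*R1:  [     0  -36/5    8/5   31/5 ]
R3 <- R3 - (3/5)*R1:  [     0   58/5  -24/5  -43/5 ]
R4 <- R4 - (-1/5)*R1:  [     0  -11/5   18/5  -19/5 ]
R3 <- R3 - (-29/18)*R2:  [     0      0  -20/9  25/18 ]
R4 <- R4 - (11/36)*R2:  [       0        0     28/9  -205/36 ]
R4 <- R4 - (-7/5)*R3:  [     0      0      0  -15/4 ]
Upper-triangular form:
[ -5     -6      8      1 ]
[  0  -36/5    8/5   31/5 ]
[  0      0  -20/9  25/18 ]
[  0      0      0  -15/4 ]
det(A) = (-1)^0 * (-5) * (-36/5) * (-20/9) * (-15/4) = 300  (0 row swaps -> sign +1)

det(A) = 300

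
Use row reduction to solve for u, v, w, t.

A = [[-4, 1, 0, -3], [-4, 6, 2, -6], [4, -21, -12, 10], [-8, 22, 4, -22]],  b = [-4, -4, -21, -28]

Forward elimination on [A|b]:
R2 <- R2 - (1)*R1:  [  0   5   2  -3   0 ]
R3 <- R3 - (-1)*R1:  [   0  -20  -12    7  -25 ]
R4 <- R4 - (2)*R1:  [   0   20    4  -16  -20 ]
R3 <- R3 - (-4)*R2:  [   0    0   -4   -5  -25 ]
R4 <- R4 - (4)*R2:  [   0    0   -4   -4  -20 ]
R4 <- R4 - (1)*R3:  [ 0  0  0  1  5 ]
Row echelon form:
[ -4  1   0  -3  |   -4 ]
[  0  5   2  -3  |    0 ]
[  0  0  -4  -5  |  -25 ]
[  0  0   0   1  |    5 ]
Back-substitution:
t = (5) / 1 = 5
w = (-25 - (-5)*(5)) / -4 = 0
v = (0 - (2)*(0) - (-3)*(5)) / 5 = 3
u = (-4 - (1)*(3) - (-3)*(5)) / -4 = -2

(-2, 3, 0, 5)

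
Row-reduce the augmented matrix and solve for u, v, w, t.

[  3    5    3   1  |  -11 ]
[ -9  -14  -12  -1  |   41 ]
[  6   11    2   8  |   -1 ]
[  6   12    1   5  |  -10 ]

Forward elimination on [A|b]:
R2 <- R2 - (-3)*R1:  [  0   1  -3   2   8 ]
R3 <- R3 - (2)*R1:  [  0   1  -4   6  21 ]
R4 <- R4 - (2)*R1:  [  0   2  -5   3  12 ]
R3 <- R3 - (1)*R2:  [  0   0  -1   4  13 ]
R4 <- R4 - (2)*R2:  [  0   0   1  -1  -4 ]
R4 <- R4 - (-1)*R3:  [ 0  0  0  3  9 ]
Row echelon form:
[ 3  5   3  1  |  -11 ]
[ 0  1  -3  2  |    8 ]
[ 0  0  -1  4  |   13 ]
[ 0  0   0  3  |    9 ]
Back-substitution:
t = (9) / 3 = 3
w = (13 - (4)*(3)) / -1 = -1
v = (8 - (-3)*(-1) - (2)*(3)) / 1 = -1
u = (-11 - (5)*(-1) - (3)*(-1) - (1)*(3)) / 3 = -2

(-2, -1, -1, 3)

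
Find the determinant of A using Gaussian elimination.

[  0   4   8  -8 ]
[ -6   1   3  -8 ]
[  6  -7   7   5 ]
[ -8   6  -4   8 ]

Forward elimination:
R1 <-> R2   (pivot in column 1 was zero)
[ -6   1   3  -8 ]
[  0   4   8  -8 ]
[  6  -7   7   5 ]
[ -8   6  -4   8 ]
R3 <- R3 - (-1)*R1:  [  0  -6  10  -3 ]
R4 <- R4 - (4/3)*R1:  [    0  14/3    -8  56/3 ]
R3 <- R3 - (-3/2)*R2:  [   0    0   22  -15 ]
R4 <- R4 - (7/6)*R2:  [     0      0  -52/3     28 ]
R4 <- R4 - (-26/33)*R3:  [      0       0       0  178/11 ]
Upper-triangular form:
[ -6  1   3      -8 ]
[  0  4   8      -8 ]
[  0  0  22     -15 ]
[  0  0   0  178/11 ]
det(A) = (-1)^1 * (-6) * (4) * (22) * (178/11) = 8544  (1 row swap -> sign -1)

det(A) = 8544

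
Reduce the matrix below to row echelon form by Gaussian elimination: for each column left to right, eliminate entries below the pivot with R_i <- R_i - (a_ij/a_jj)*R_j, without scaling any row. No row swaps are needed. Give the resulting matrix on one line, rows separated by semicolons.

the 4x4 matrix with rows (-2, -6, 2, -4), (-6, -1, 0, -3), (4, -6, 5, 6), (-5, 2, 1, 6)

Forward elimination:
R2 <- R2 - (3)*R1:  [  0  17  -6   9 ]
R3 <- R3 - (-2)*R1:  [   0  -18    9   -2 ]
R4 <- R4 - (5/2)*R1:  [  0  17  -4  16 ]
R3 <- R3 - (-18/17)*R2:  [      0       0   45/17  128/17 ]
R4 <- R4 - (1)*R2:  [ 0  0  2  7 ]
R4 <- R4 - (34/45)*R3:  [     0      0      0  59/45 ]
Row echelon form:
[ -2  -6      2      -4 ]
[  0  17     -6       9 ]
[  0   0  45/17  128/17 ]
[  0   0      0   59/45 ]

REF = [-2 -6 2 -4; 0 17 -6 9; 0 0 45/17 128/17; 0 0 0 59/45]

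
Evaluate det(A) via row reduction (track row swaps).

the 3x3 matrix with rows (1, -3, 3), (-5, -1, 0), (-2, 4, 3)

Forward elimination:
R2 <- R2 - (-5)*R1:  [   0  -16   15 ]
R3 <- R3 - (-2)*R1:  [  0  -2   9 ]
R3 <- R3 - (1/8)*R2:  [    0     0  57/8 ]
Upper-triangular form:
[ 1   -3     3 ]
[ 0  -16    15 ]
[ 0    0  57/8 ]
det(A) = (-1)^0 * (1) * (-16) * (57/8) = -114  (0 row swaps -> sign +1)

det(A) = -114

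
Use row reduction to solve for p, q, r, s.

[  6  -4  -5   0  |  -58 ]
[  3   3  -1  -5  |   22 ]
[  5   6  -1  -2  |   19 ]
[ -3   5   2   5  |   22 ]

(-3, 5, 4, -4)

Forward elimination on [A|b]:
R2 <- R2 - (1/2)*R1:  [   0    5  3/2   -5   51 ]
R3 <- R3 - (5/6)*R1:  [     0   28/3   19/6     -2  202/3 ]
R4 <- R4 - (-1/2)*R1:  [    0     3  -1/2     5    -7 ]
R3 <- R3 - (28/15)*R2:  [       0        0    11/30     22/3  -418/15 ]
R4 <- R4 - (3/5)*R2:  [      0       0    -7/5       8  -188/5 ]
R4 <- R4 - (-42/11)*R3:  [    0     0     0    36  -144 ]
Row echelon form:
[ 6  -4     -5     0  |      -58 ]
[ 0   5    3/2    -5  |       51 ]
[ 0   0  11/30  22/3  |  -418/15 ]
[ 0   0      0    36  |     -144 ]
Back-substitution:
s = (-144) / 36 = -4
r = (-418/15 - (22/3)*(-4)) / (11/30) = 4
q = (51 - (3/2)*(4) - (-5)*(-4)) / 5 = 5
p = (-58 - (-4)*(5) - (-5)*(4)) / 6 = -3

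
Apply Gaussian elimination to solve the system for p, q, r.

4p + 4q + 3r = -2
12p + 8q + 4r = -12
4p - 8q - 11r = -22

(-3, 4, -2)

Forward elimination on [A|b]:
R2 <- R2 - (3)*R1:  [  0  -4  -5  -6 ]
R3 <- R3 - (1)*R1:  [   0  -12  -14  -20 ]
R3 <- R3 - (3)*R2:  [  0   0   1  -2 ]
Row echelon form:
[ 4   4   3  |  -2 ]
[ 0  -4  -5  |  -6 ]
[ 0   0   1  |  -2 ]
Back-substitution:
r = (-2) / 1 = -2
q = (-6 - (-5)*(-2)) / -4 = 4
p = (-2 - (4)*(4) - (3)*(-2)) / 4 = -3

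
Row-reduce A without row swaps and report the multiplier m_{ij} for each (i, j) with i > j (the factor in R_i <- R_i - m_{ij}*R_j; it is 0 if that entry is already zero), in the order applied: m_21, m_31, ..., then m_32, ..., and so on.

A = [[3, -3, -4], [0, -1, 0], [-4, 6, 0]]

multipliers: 0, -4/3, -2

Forward elimination:
R2: entry in column 1 is already 0 -> m_{21} = 0 (no row operation needed)
R3 <- R3 - (-4/3)*R1:  [     0      2  -16/3 ]
R3 <- R3 - (-2)*R2:  [     0      0  -16/3 ]
Multipliers (in order of application): m_{21} = 0, m_{31} = -4/3, m_{32} = -2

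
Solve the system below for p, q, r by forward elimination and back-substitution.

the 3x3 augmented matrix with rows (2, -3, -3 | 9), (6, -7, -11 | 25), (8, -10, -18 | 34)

(3, -1, 0)

Forward elimination on [A|b]:
R2 <- R2 - (3)*R1:  [  0   2  -2  -2 ]
R3 <- R3 - (4)*R1:  [  0   2  -6  -2 ]
R3 <- R3 - (1)*R2:  [  0   0  -4   0 ]
Row echelon form:
[ 2  -3  -3  |   9 ]
[ 0   2  -2  |  -2 ]
[ 0   0  -4  |   0 ]
Back-substitution:
r = (0) / -4 = 0
q = (-2 - (-2)*(0)) / 2 = -1
p = (9 - (-3)*(-1) - (-3)*(0)) / 2 = 3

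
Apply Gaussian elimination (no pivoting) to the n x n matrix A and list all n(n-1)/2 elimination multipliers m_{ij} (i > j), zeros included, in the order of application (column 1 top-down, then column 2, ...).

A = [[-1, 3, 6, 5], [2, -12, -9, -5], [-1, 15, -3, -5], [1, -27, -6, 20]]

Forward elimination:
R2 <- R2 - (-2)*R1:  [  0  -6   3   5 ]
R3 <- R3 - (1)*R1:  [   0   12   -9  -10 ]
R4 <- R4 - (-1)*R1:  [   0  -24    0   25 ]
R3 <- R3 - (-2)*R2:  [  0   0  -3   0 ]
R4 <- R4 - (4)*R2:  [   0    0  -12    5 ]
R4 <- R4 - (4)*R3:  [ 0  0  0  5 ]
Multipliers (in order of application): m_{21} = -2, m_{31} = 1, m_{41} = -1, m_{32} = -2, m_{42} = 4, m_{43} = 4

multipliers: -2, 1, -1, -2, 4, 4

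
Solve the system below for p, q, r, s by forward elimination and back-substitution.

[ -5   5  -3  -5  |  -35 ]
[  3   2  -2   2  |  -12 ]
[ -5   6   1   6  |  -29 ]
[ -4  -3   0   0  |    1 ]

Forward elimination on [A|b]:
R2 <- R2 - (-3/5)*R1:  [     0      5  -19/5     -1    -33 ]
R3 <- R3 - (1)*R1:  [  0   1   4  11   6 ]
R4 <- R4 - (4/5)*R1:  [    0    -7  12/5     4    29 ]
R3 <- R3 - (1/5)*R2:  [      0       0  119/25    56/5    63/5 ]
R4 <- R4 - (-7/5)*R2:  [      0       0  -73/25    13/5   -86/5 ]
R4 <- R4 - (-73/119)*R3:  [       0        0        0   161/17  -161/17 ]
Row echelon form:
[ -5  5      -3      -5  |      -35 ]
[  0  5   -19/5      -1  |      -33 ]
[  0  0  119/25    56/5  |     63/5 ]
[  0  0       0  161/17  |  -161/17 ]
Back-substitution:
s = (-161/17) / (161/17) = -1
r = (63/5 - (56/5)*(-1)) / (119/25) = 5
q = (-33 - (-19/5)*(5) - (-1)*(-1)) / 5 = -3
p = (-35 - (5)*(-3) - (-3)*(5) - (-5)*(-1)) / -5 = 2

(2, -3, 5, -1)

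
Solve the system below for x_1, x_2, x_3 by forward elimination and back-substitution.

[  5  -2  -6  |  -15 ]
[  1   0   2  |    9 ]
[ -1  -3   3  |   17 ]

(1, -2, 4)

Forward elimination on [A|b]:
R2 <- R2 - (1/5)*R1:  [    0   2/5  16/5    12 ]
R3 <- R3 - (-1/5)*R1:  [     0  -17/5    9/5     14 ]
R3 <- R3 - (-17/2)*R2:  [   0    0   29  116 ]
Row echelon form:
[ 5   -2    -6  |  -15 ]
[ 0  2/5  16/5  |   12 ]
[ 0    0    29  |  116 ]
Back-substitution:
x_3 = (116) / 29 = 4
x_2 = (12 - (16/5)*(4)) / (2/5) = -2
x_1 = (-15 - (-2)*(-2) - (-6)*(4)) / 5 = 1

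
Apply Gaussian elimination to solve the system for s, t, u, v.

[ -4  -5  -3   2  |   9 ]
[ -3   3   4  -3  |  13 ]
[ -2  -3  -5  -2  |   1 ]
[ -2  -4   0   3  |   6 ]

(-3, 0, 1, 0)

Forward elimination on [A|b]:
R2 <- R2 - (3/4)*R1:  [    0  27/4  25/4  -9/2  25/4 ]
R3 <- R3 - (1/2)*R1:  [    0  -1/2  -7/2    -3  -7/2 ]
R4 <- R4 - (1/2)*R1:  [    0  -3/2   3/2     2   3/2 ]
R3 <- R3 - (-2/27)*R2:  [      0       0  -82/27   -10/3  -82/27 ]
R4 <- R4 - (-2/9)*R2:  [    0     0  26/9     1  26/9 ]
R4 <- R4 - (-39/41)*R3:  [      0       0       0  -89/41       0 ]
Row echelon form:
[ -4    -5      -3       2  |       9 ]
[  0  27/4    25/4    -9/2  |    25/4 ]
[  0     0  -82/27   -10/3  |  -82/27 ]
[  0     0       0  -89/41  |       0 ]
Back-substitution:
v = (0) / (-89/41) = 0
u = (-82/27 - (-10/3)*(0)) / (-82/27) = 1
t = (25/4 - (25/4)*(1) - (-9/2)*(0)) / (27/4) = 0
s = (9 - (-5)*(0) - (-3)*(1) - (2)*(0)) / -4 = -3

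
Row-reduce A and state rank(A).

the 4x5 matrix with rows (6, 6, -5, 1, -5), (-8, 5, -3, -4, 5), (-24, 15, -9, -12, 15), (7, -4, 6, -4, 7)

rank(A) = 3

Row reduction:
R2 <- R2 - (-4/3)*R1:  [     0     13  -29/3   -8/3   -5/3 ]
R3 <- R3 - (-4)*R1:  [   0   39  -29   -8   -5 ]
R4 <- R4 - (7/6)*R1:  [     0    -11   71/6  -31/6   77/6 ]
R3 <- R3 - (3)*R2:  [ 0  0  0  0  0 ]
R4 <- R4 - (-11/13)*R2:  [       0        0    95/26  -193/26   297/26 ]
R3 <-> R4   (pivot in column 3 was zero)
[ 6   6     -5        1      -5 ]
[ 0  13  -29/3     -8/3    -5/3 ]
[ 0   0  95/26  -193/26  297/26 ]
[ 0   0      0        0       0 ]
Row echelon form:
[ 6   6     -5        1      -5 ]
[ 0  13  -29/3     -8/3    -5/3 ]
[ 0   0  95/26  -193/26  297/26 ]
[ 0   0      0        0       0 ]
Nonzero rows / pivot columns: 3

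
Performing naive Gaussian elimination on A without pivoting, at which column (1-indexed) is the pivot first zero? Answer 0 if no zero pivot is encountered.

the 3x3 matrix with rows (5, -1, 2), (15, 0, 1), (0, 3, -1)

first zero-pivot column = 0

Naive forward elimination:
R2 <- R2 - (3)*R1:  [  0   3  -5 ]
R3 <- R3 - (1)*R2:  [ 0  0  4 ]
All pivots nonzero; naive elimination completes without hitting a zero pivot.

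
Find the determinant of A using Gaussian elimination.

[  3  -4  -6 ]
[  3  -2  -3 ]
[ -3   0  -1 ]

det(A) = -6

Forward elimination:
R2 <- R2 - (1)*R1:  [ 0  2  3 ]
R3 <- R3 - (-1)*R1:  [  0  -4  -7 ]
R3 <- R3 - (-2)*R2:  [  0   0  -1 ]
Upper-triangular form:
[ 3  -4  -6 ]
[ 0   2   3 ]
[ 0   0  -1 ]
det(A) = (-1)^0 * (3) * (2) * (-1) = -6  (0 row swaps -> sign +1)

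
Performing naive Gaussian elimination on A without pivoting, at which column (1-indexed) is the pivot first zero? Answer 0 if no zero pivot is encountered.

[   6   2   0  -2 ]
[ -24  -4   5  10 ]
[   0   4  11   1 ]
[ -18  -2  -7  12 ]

Naive forward elimination:
R2 <- R2 - (-4)*R1:  [ 0  4  5  2 ]
R4 <- R4 - (-3)*R1:  [  0   4  -7   6 ]
R3 <- R3 - (1)*R2:  [  0   0   6  -1 ]
R4 <- R4 - (1)*R2:  [   0    0  -12    4 ]
R4 <- R4 - (-2)*R3:  [ 0  0  0  2 ]
All pivots nonzero; naive elimination completes without hitting a zero pivot.

first zero-pivot column = 0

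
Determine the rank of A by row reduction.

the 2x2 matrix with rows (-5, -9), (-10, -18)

Row reduction:
R2 <- R2 - (2)*R1:  [ 0  0 ]
Row echelon form:
[ -5  -9 ]
[  0   0 ]
Nonzero rows / pivot columns: 1

rank(A) = 1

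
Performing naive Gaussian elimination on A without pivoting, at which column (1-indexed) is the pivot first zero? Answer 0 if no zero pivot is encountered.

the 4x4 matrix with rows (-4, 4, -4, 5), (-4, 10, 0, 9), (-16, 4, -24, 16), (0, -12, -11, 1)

first zero-pivot column = 3

Naive forward elimination:
R2 <- R2 - (1)*R1:  [ 0  6  4  4 ]
R3 <- R3 - (4)*R1:  [   0  -12   -8   -4 ]
R3 <- R3 - (-2)*R2:  [ 0  0  0  4 ]
R4 <- R4 - (-2)*R2:  [  0   0  -3   9 ]
Matrix at this point:
[ -4  4  -4  5 ]
[  0  6   4  4 ]
[  0  0   0  4 ]
[  0  0  -3  9 ]
Pivot entry (3,3) is zero but row 4 has -3 in column 3 -> naive elimination stops; a row interchange (e.g. R3 <-> R4) would be required here.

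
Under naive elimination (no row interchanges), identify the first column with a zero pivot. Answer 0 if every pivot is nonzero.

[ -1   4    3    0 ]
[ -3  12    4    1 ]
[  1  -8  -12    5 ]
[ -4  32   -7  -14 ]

first zero-pivot column = 2

Naive forward elimination:
R2 <- R2 - (3)*R1:  [  0   0  -5   1 ]
R3 <- R3 - (-1)*R1:  [  0  -4  -9   5 ]
R4 <- R4 - (4)*R1:  [   0   16  -19  -14 ]
Matrix at this point:
[ -1   4    3    0 ]
[  0   0   -5    1 ]
[  0  -4   -9    5 ]
[  0  16  -19  -14 ]
Pivot entry (2,2) is zero but row 3 has -4 in column 2 -> naive elimination stops; a row interchange (e.g. R2 <-> R3) would be required here.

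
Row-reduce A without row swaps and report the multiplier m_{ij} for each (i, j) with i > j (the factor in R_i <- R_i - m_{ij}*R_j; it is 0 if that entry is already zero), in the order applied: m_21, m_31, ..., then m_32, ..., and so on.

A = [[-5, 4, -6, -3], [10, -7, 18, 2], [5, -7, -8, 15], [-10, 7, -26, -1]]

multipliers: -2, -1, 2, -3, -1, -2

Forward elimination:
R2 <- R2 - (-2)*R1:  [  0   1   6  -4 ]
R3 <- R3 - (-1)*R1:  [   0   -3  -14   12 ]
R4 <- R4 - (2)*R1:  [   0   -1  -14    5 ]
R3 <- R3 - (-3)*R2:  [ 0  0  4  0 ]
R4 <- R4 - (-1)*R2:  [  0   0  -8   1 ]
R4 <- R4 - (-2)*R3:  [ 0  0  0  1 ]
Multipliers (in order of application): m_{21} = -2, m_{31} = -1, m_{41} = 2, m_{32} = -3, m_{42} = -1, m_{43} = -2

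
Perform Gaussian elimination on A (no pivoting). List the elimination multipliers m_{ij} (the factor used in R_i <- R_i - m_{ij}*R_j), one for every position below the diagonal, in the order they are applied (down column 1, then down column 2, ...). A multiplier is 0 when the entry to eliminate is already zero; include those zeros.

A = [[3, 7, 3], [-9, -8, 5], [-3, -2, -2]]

Forward elimination:
R2 <- R2 - (-3)*R1:  [  0  13  14 ]
R3 <- R3 - (-1)*R1:  [ 0  5  1 ]
R3 <- R3 - (5/13)*R2:  [      0       0  -57/13 ]
Multipliers (in order of application): m_{21} = -3, m_{31} = -1, m_{32} = 5/13

multipliers: -3, -1, 5/13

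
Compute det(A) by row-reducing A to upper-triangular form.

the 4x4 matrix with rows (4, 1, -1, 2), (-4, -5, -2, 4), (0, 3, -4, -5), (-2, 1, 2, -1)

Forward elimination:
R2 <- R2 - (-1)*R1:  [  0  -4  -3   6 ]
R4 <- R4 - (-1/2)*R1:  [   0  3/2  3/2    0 ]
R3 <- R3 - (-3/4)*R2:  [     0      0  -25/4   -1/2 ]
R4 <- R4 - (-3/8)*R2:  [   0    0  3/8  9/4 ]
R4 <- R4 - (-3/50)*R3:  [      0       0       0  111/50 ]
Upper-triangular form:
[ 4   1     -1       2 ]
[ 0  -4     -3       6 ]
[ 0   0  -25/4    -1/2 ]
[ 0   0      0  111/50 ]
det(A) = (-1)^0 * (4) * (-4) * (-25/4) * (111/50) = 222  (0 row swaps -> sign +1)

det(A) = 222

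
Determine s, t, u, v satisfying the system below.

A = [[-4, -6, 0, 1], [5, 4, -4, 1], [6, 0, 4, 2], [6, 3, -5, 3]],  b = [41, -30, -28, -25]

(-5, -3, -1, 3)

Forward elimination on [A|b]:
R2 <- R2 - (-5/4)*R1:  [    0  -7/2    -4   9/4  85/4 ]
R3 <- R3 - (-3/2)*R1:  [    0    -9     4   7/2  67/2 ]
R4 <- R4 - (-3/2)*R1:  [    0    -6    -5   9/2  73/2 ]
R3 <- R3 - (18/7)*R2:  [      0       0   100/7   -16/7  -148/7 ]
R4 <- R4 - (12/7)*R2:  [    0     0  13/7  9/14  1/14 ]
R4 <- R4 - (13/100)*R3:  [      0       0       0   47/50  141/50 ]
Row echelon form:
[ -4    -6      0      1  |      41 ]
[  0  -7/2     -4    9/4  |    85/4 ]
[  0     0  100/7  -16/7  |  -148/7 ]
[  0     0      0  47/50  |  141/50 ]
Back-substitution:
v = (141/50) / (47/50) = 3
u = (-148/7 - (-16/7)*(3)) / (100/7) = -1
t = (85/4 - (-4)*(-1) - (9/4)*(3)) / (-7/2) = -3
s = (41 - (-6)*(-3) - (1)*(3)) / -4 = -5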